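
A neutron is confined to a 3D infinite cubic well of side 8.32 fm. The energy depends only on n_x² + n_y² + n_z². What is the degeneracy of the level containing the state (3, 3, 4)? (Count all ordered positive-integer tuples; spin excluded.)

The level has n_x² + n_y² + n_z² = 34. The ordered positive-integer solutions are (3, 3, 4), (3, 4, 3), (4, 3, 3).
That gives 3 states.

degeneracy = 3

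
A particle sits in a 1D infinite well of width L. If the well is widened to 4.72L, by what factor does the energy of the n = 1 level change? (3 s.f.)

E_n ∝ 1/L², so the energy scales by 1/4.72² = 0.0449.

0.0449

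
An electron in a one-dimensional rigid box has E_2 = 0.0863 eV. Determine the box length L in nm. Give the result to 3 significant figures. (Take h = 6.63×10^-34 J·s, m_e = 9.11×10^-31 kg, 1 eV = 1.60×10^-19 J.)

From E_n = n²h²/(8m_eL²), L = n·h/√(8m_eE_n).
E_2 = 0.0863 eV = 1.381×10^-20 J, so L = 2·6.63×10^-34/√(8·9.11×10^-31·1.381×10^-20) = 4.18×10^-9 m = 4.18 nm.

L = 4.18 nm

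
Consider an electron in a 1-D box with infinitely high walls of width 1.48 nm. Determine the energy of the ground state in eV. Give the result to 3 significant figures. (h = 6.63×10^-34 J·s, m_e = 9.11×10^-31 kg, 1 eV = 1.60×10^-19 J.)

For an infinite well E_n = n²h²/(8m_eL²), so E_1 = h²/(8m_eL²) = (6.63×10^-34)²/(8·9.11×10^-31·(1.48×10^-9 m)²) = 2.754×10^-20 J.
Converting, E_1 = 2.754×10^-20 J / (1.60×10^-19 J/eV) = 0.172 eV.

E_1 = 0.172 eV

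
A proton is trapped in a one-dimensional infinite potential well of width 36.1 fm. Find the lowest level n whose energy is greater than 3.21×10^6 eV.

n = 5

E_1 = h²/(8m_pL²) = 2.517×10^-14 J = 1.571×10^5 eV.
Need n² > 3.21×10^6/1.571×10^5 = 20.43, i.e. n > 4.520.
The smallest integer satisfying this is n = 5.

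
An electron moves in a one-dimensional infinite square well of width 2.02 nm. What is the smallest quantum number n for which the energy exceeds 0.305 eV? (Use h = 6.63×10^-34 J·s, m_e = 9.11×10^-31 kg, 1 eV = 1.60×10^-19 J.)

n = 2

E_1 = h²/(8m_eL²) = 1.478×10^-20 J = 0.09237 eV.
Need n² > 0.305/0.09237 = 3.302, i.e. n > 1.817.
The smallest integer satisfying this is n = 2.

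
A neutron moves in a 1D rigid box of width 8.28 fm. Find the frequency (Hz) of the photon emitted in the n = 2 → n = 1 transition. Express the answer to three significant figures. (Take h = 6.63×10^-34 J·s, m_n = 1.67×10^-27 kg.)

E_1 = h²/(8m_nL²) = 4.799×10^-13 J and ΔE = (2² − 1²)E_1 = 1.440×10^-12 J.
f = ΔE/h = 1.440×10^-12/6.63×10^-34 = 2.17×10^21 Hz.

f = 2.17×10^21 Hz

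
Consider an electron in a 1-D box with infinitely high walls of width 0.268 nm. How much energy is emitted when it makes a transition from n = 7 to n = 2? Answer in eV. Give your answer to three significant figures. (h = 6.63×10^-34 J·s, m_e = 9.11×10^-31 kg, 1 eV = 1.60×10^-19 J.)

E_1 = h²/(8m_eL²) = 8.397×10^-19 J.
|ΔE| = |7² − 2²|·E_1 = 45·8.397×10^-19 J = 3.779×10^-17 J = 236 eV.

|ΔE| = 236 eV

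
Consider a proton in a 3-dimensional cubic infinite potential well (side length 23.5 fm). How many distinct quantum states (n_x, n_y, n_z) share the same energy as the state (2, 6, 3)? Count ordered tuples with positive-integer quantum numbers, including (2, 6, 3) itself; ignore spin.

The level has n_x² + n_y² + n_z² = 49. The ordered positive-integer solutions are (2, 3, 6), (2, 6, 3), (3, 2, 6), (3, 6, 2), (6, 2, 3), (6, 3, 2).
That gives 6 states.

degeneracy = 6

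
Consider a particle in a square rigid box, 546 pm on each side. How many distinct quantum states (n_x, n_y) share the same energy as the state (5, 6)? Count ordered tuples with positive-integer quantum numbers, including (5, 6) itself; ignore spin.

The level has n_x² + n_y² = 61. The ordered positive-integer solutions are (5, 6), (6, 5).
That gives 2 states.

degeneracy = 2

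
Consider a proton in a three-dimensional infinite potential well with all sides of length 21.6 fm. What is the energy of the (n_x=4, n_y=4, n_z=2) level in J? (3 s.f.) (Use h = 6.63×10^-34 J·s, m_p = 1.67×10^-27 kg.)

E = 2.54×10^-12 J

For a 3D rectangular well E = (h²/8m_p)·Σ n_i²/L_i² = (6.63×10^-34)²/(8·1.67×10^-27) · [4²/(21.6 fm)² + 4²/(21.6 fm)² + 2²/(21.6 fm)²].
Evaluating gives E = 2.54×10^-12 J.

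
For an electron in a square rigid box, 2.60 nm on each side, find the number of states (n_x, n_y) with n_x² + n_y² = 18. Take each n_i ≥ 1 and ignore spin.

The level has n_x² + n_y² = 18. The ordered positive-integer solutions are (3, 3).
That gives 1 state.

degeneracy = 1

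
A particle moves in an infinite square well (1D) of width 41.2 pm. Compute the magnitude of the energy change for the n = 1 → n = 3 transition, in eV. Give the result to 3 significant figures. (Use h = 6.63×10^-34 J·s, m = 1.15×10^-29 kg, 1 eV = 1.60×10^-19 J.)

|ΔE| = 141 eV

E_1 = h²/(8mL²) = 2.815×10^-18 J.
|ΔE| = |1² − 3²|·E_1 = 8·2.815×10^-18 J = 2.252×10^-17 J = 141 eV.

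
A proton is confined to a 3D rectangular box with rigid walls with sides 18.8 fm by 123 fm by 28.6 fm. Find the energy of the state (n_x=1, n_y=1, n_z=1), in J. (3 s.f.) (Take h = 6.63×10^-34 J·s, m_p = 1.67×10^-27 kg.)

For a 3D rectangular well E = (h²/8m_p)·Σ n_i²/L_i² = (6.63×10^-34)²/(8·1.67×10^-27) · [1²/(18.8 fm)² + 1²/(123 fm)² + 1²/(28.6 fm)²].
Evaluating gives E = 1.35×10^-13 J.

E = 1.35×10^-13 J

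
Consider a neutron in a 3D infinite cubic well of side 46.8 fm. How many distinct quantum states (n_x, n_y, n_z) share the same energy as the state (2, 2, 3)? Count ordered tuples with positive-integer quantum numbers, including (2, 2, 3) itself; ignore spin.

The level has n_x² + n_y² + n_z² = 17. The ordered positive-integer solutions are (2, 2, 3), (2, 3, 2), (3, 2, 2).
That gives 3 states.

degeneracy = 3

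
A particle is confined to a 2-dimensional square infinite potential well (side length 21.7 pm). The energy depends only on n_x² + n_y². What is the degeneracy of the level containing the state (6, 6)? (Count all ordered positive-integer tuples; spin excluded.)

degeneracy = 1

The level has n_x² + n_y² = 72. The ordered positive-integer solutions are (6, 6).
That gives 1 state.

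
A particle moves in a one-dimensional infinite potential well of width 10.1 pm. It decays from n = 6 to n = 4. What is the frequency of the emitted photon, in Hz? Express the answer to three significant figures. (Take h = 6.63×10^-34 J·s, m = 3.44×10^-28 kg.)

f = 4.72×10^16 Hz

E_1 = h²/(8mL²) = 1.566×10^-18 J and ΔE = (6² − 4²)E_1 = 3.132×10^-17 J.
f = ΔE/h = 3.132×10^-17/6.63×10^-34 = 4.72×10^16 Hz.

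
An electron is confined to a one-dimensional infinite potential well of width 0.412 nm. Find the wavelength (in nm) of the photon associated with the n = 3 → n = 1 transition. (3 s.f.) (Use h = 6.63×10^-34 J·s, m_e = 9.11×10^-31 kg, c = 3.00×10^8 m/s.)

λ = 70.0 nm

E_1 = h²/(8m_eL²) = 3.553×10^-19 J, so ΔE = (3² − 1²)E_1 = 2.842×10^-18 J.
λ = hc/ΔE = (6.63×10^-34·3.00×10^8)/2.842×10^-18 = 7.00×10^-8 m = 70.0 nm.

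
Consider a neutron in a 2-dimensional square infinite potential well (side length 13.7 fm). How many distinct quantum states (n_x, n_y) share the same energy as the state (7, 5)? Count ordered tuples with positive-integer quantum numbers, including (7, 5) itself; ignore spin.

degeneracy = 2

The level has n_x² + n_y² = 74. The ordered positive-integer solutions are (5, 7), (7, 5).
That gives 2 states.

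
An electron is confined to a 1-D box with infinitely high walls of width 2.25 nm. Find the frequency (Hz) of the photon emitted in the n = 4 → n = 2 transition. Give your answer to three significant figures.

E_1 = h²/(8m_eL²) = 1.190×10^-20 J and ΔE = (4² − 2²)E_1 = 1.428×10^-19 J.
f = ΔE/h = 1.428×10^-19/6.626×10^-34 = 2.16×10^14 Hz.

f = 2.16×10^14 Hz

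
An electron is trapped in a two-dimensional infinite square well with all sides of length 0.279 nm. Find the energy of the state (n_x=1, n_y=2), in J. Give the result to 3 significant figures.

E = 3.87×10^-18 J

For a 2D rectangular well E = (h²/8m_e)·Σ n_i²/L_i² = (6.626×10^-34)²/(8·9.109×10^-31) · [1²/(0.279 nm)² + 2²/(0.279 nm)²].
Evaluating gives E = 3.87×10^-18 J.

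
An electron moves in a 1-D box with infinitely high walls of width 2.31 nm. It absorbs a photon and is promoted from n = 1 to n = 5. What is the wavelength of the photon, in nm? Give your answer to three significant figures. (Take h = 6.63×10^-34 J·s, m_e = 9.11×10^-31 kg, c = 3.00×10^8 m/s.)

E_1 = h²/(8m_eL²) = 1.130×10^-20 J, so ΔE = (5² − 1²)E_1 = 2.712×10^-19 J.
λ = hc/ΔE = (6.63×10^-34·3.00×10^8)/2.712×10^-19 = 7.33×10^-7 m = 733 nm.

λ = 733 nm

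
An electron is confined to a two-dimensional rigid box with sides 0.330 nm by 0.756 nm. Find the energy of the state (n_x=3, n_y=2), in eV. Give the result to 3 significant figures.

E = 33.7 eV

For a 2D rectangular well E = (h²/8m_e)·Σ n_i²/L_i² = (6.626×10^-34)²/(8·9.109×10^-31) · [3²/(0.330 nm)² + 2²/(0.756 nm)²].
Evaluating gives E = 5.401×10^-18 J = 33.7 eV.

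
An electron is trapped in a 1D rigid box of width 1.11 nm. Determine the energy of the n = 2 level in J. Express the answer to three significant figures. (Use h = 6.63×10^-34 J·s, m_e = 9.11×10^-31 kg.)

For an infinite well E_n = n²h²/(8m_eL²), so E_1 = h²/(8m_eL²) = (6.63×10^-34)²/(8·9.11×10^-31·(1.11×10^-9 m)²) = 4.895×10^-20 J.
Then E_2 = 2²·E_1 = 4·4.895×10^-20 J = 1.96×10^-19 J.

E_2 = 1.96×10^-19 J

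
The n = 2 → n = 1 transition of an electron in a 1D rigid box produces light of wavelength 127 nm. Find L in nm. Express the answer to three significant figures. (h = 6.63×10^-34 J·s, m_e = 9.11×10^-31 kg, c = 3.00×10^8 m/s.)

The photon carries ΔE = hc/λ = 6.63×10^-34·3.00×10^8/1.27×10^-7 m = 1.566×10^-18 J.
Since ΔE = (2² − 1²)E_1, E_1 = 5.220×10^-19 J, and L = h/√(8m_eE_1) = 3.40×10^-10 m = 0.340 nm.

L = 0.340 nm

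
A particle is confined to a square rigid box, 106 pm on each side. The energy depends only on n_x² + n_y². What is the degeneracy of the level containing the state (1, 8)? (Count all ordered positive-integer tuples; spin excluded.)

degeneracy = 4

The level has n_x² + n_y² = 65. The ordered positive-integer solutions are (1, 8), (4, 7), (7, 4), (8, 1).
That gives 4 states.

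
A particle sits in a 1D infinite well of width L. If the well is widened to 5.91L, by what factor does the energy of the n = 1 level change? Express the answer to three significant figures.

0.0286

E_n ∝ 1/L², so the energy scales by 1/5.91² = 0.0286.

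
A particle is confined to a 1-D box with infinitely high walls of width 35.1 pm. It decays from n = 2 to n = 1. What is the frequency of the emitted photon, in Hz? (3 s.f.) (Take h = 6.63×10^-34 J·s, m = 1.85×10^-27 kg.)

E_1 = h²/(8mL²) = 2.411×10^-20 J and ΔE = (2² − 1²)E_1 = 7.233×10^-20 J.
f = ΔE/h = 7.233×10^-20/6.63×10^-34 = 1.09×10^14 Hz.

f = 1.09×10^14 Hz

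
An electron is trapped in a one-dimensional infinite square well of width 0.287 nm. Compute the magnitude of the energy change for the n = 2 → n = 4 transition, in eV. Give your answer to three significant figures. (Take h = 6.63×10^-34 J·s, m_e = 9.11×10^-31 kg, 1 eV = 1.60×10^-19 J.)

E_1 = h²/(8m_eL²) = 7.322×10^-19 J.
|ΔE| = |2² − 4²|·E_1 = 12·7.322×10^-19 J = 8.786×10^-18 J = 54.9 eV.

|ΔE| = 54.9 eV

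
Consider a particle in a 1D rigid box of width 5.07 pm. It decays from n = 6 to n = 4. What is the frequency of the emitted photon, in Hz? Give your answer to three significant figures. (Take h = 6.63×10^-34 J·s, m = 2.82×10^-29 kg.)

E_1 = h²/(8mL²) = 7.580×10^-17 J and ΔE = (6² − 4²)E_1 = 1.516×10^-15 J.
f = ΔE/h = 1.516×10^-15/6.63×10^-34 = 2.29×10^18 Hz.

f = 2.29×10^18 Hz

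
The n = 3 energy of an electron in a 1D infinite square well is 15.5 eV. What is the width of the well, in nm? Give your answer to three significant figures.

From E_n = n²h²/(8m_eL²), L = n·h/√(8m_eE_n).
E_3 = 15.5 eV = 2.483×10^-18 J, so L = 3·6.626×10^-34/√(8·9.109×10^-31·2.483×10^-18) = 4.67×10^-10 m = 0.467 nm.

L = 0.467 nm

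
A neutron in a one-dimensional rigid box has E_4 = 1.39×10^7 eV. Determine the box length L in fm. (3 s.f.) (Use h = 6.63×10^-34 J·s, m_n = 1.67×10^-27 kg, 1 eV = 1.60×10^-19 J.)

From E_n = n²h²/(8m_nL²), L = n·h/√(8m_nE_n).
E_4 = 1.39×10^7 eV = 2.224×10^-12 J, so L = 4·6.63×10^-34/√(8·1.67×10^-27·2.224×10^-12) = 1.54×10^-14 m = 15.4 fm.

L = 15.4 fm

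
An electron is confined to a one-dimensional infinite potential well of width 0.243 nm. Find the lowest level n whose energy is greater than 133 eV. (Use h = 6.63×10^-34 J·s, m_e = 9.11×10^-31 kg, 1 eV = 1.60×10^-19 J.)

E_1 = h²/(8m_eL²) = 1.021×10^-18 J = 6.381 eV.
Need n² > 133/6.381 = 20.84, i.e. n > 4.565.
The smallest integer satisfying this is n = 5.

n = 5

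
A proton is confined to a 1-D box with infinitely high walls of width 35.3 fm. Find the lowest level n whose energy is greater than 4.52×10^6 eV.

n = 6

E_1 = h²/(8m_pL²) = 2.632×10^-14 J = 1.643×10^5 eV.
Need n² > 4.52×10^6/1.643×10^5 = 27.51, i.e. n > 5.245.
The smallest integer satisfying this is n = 6.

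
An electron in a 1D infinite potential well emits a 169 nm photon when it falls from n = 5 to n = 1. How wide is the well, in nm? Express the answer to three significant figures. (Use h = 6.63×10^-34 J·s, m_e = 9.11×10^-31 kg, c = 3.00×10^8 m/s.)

L = 1.11 nm

The photon carries ΔE = hc/λ = 6.63×10^-34·3.00×10^8/1.69×10^-7 m = 1.177×10^-18 J.
Since ΔE = (5² − 1²)E_1, E_1 = 4.904×10^-20 J, and L = h/√(8m_eE_1) = 1.11×10^-9 m = 1.11 nm.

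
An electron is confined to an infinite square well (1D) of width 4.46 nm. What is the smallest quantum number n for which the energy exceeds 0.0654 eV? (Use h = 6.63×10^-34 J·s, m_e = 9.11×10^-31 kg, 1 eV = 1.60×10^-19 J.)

E_1 = h²/(8m_eL²) = 3.032×10^-21 J = 0.01895 eV.
Need n² > 0.0654/0.01895 = 3.451, i.e. n > 1.858.
The smallest integer satisfying this is n = 2.

n = 2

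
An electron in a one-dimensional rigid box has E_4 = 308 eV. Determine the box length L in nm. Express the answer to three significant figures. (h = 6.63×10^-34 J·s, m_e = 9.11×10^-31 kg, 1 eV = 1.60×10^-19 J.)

L = 0.140 nm

From E_n = n²h²/(8m_eL²), L = n·h/√(8m_eE_n).
E_4 = 308 eV = 4.928×10^-17 J, so L = 4·6.63×10^-34/√(8·9.11×10^-31·4.928×10^-17) = 1.40×10^-10 m = 0.140 nm.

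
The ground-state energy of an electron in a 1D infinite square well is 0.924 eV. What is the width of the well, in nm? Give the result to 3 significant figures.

L = 0.638 nm

From E_n = n²h²/(8m_eL²), L = n·h/√(8m_eE_n).
E_1 = 0.924 eV = 1.480×10^-19 J, so L = 1·6.626×10^-34/√(8·9.109×10^-31·1.480×10^-19) = 6.38×10^-10 m = 0.638 nm.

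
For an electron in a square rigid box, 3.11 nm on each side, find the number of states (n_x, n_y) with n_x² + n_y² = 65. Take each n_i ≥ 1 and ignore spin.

degeneracy = 4

The level has n_x² + n_y² = 65. The ordered positive-integer solutions are (1, 8), (4, 7), (7, 4), (8, 1).
That gives 4 states.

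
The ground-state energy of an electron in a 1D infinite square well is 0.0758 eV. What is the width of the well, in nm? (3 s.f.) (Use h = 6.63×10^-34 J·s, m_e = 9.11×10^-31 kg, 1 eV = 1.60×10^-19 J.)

From E_n = n²h²/(8m_eL²), L = n·h/√(8m_eE_n).
E_1 = 0.0758 eV = 1.213×10^-20 J, so L = 1·6.63×10^-34/√(8·9.11×10^-31·1.213×10^-20) = 2.23×10^-9 m = 2.23 nm.

L = 2.23 nm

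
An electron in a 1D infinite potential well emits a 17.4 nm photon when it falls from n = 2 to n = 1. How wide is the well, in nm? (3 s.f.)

L = 0.126 nm

The photon carries ΔE = hc/λ = 6.626×10^-34·2.998×10^8/1.74×10^-8 m = 1.142×10^-17 J.
Since ΔE = (2² − 1²)E_1, E_1 = 3.807×10^-18 J, and L = h/√(8m_eE_1) = 1.26×10^-10 m = 0.126 nm.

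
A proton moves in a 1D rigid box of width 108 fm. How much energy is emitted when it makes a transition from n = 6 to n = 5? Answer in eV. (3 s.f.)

|ΔE| = 1.93×10^5 eV

E_1 = h²/(8m_pL²) = 2.812×10^-15 J.
|ΔE| = |6² − 5²|·E_1 = 11·2.812×10^-15 J = 3.093×10^-14 J = 1.93×10^5 eV.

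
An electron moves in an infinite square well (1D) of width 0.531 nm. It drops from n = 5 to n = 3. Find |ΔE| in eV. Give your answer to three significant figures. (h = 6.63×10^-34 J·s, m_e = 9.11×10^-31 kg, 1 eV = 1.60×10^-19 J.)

E_1 = h²/(8m_eL²) = 2.139×10^-19 J.
|ΔE| = |5² − 3²|·E_1 = 16·2.139×10^-19 J = 3.422×10^-18 J = 21.4 eV.

|ΔE| = 21.4 eV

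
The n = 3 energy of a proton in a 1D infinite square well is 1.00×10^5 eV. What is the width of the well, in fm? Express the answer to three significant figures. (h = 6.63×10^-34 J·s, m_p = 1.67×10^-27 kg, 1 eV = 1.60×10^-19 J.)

L = 136 fm

From E_n = n²h²/(8m_pL²), L = n·h/√(8m_pE_n).
E_3 = 1.00×10^5 eV = 1.600×10^-14 J, so L = 3·6.63×10^-34/√(8·1.67×10^-27·1.600×10^-14) = 1.36×10^-13 m = 136 fm.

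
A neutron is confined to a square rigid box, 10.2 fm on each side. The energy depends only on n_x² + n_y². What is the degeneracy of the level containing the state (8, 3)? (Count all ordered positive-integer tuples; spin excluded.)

degeneracy = 2

The level has n_x² + n_y² = 73. The ordered positive-integer solutions are (3, 8), (8, 3).
That gives 2 states.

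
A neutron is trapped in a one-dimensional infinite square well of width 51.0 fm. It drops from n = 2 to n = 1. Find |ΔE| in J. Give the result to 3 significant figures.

E_1 = h²/(8m_nL²) = 1.260×10^-14 J.
|ΔE| = |2² − 1²|·E_1 = 3·1.260×10^-14 J = 3.78×10^-14 J.

|ΔE| = 3.78×10^-14 J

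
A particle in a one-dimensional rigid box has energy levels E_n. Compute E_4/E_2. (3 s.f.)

4.00

E_n ∝ n², so E_4/E_2 = 4²/2² = 16/4 = 4.00.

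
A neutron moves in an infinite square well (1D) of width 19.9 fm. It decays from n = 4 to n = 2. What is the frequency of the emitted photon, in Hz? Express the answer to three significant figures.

f = 1.50×10^21 Hz

E_1 = h²/(8m_nL²) = 8.274×10^-14 J and ΔE = (4² − 2²)E_1 = 9.929×10^-13 J.
f = ΔE/h = 9.929×10^-13/6.626×10^-34 = 1.50×10^21 Hz.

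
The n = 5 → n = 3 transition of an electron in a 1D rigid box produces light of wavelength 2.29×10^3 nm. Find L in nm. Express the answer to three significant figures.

The photon carries ΔE = hc/λ = 6.626×10^-34·2.998×10^8/2.29×10^-6 m = 8.675×10^-20 J.
Since ΔE = (5² − 3²)E_1, E_1 = 5.422×10^-21 J, and L = h/√(8m_eE_1) = 3.33×10^-9 m = 3.33 nm.

L = 3.33 nm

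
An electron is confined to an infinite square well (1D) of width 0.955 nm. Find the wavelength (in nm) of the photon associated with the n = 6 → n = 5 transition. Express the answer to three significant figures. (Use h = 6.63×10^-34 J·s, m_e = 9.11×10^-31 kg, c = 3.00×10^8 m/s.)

E_1 = h²/(8m_eL²) = 6.613×10^-20 J, so ΔE = (6² − 5²)E_1 = 7.274×10^-19 J.
λ = hc/ΔE = (6.63×10^-34·3.00×10^8)/7.274×10^-19 = 2.73×10^-7 m = 273 nm.

λ = 273 nm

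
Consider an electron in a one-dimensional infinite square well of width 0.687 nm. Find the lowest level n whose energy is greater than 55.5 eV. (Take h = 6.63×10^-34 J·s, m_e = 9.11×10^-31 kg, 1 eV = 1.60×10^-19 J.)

E_1 = h²/(8m_eL²) = 1.278×10^-19 J = 0.7988 eV.
Need n² > 55.5/0.7988 = 69.48, i.e. n > 8.335.
The smallest integer satisfying this is n = 9.

n = 9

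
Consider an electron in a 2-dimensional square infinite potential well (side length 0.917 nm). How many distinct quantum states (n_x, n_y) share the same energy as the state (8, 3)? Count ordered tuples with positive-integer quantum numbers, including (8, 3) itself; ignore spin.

The level has n_x² + n_y² = 73. The ordered positive-integer solutions are (3, 8), (8, 3).
That gives 2 states.

degeneracy = 2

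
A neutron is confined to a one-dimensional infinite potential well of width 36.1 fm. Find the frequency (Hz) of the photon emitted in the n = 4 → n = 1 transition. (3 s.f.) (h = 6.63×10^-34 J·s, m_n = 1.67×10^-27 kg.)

f = 5.71×10^20 Hz

E_1 = h²/(8m_nL²) = 2.525×10^-14 J and ΔE = (4² − 1²)E_1 = 3.787×10^-13 J.
f = ΔE/h = 3.787×10^-13/6.63×10^-34 = 5.71×10^20 Hz.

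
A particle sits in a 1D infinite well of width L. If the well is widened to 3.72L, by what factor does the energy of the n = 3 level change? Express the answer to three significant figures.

0.0723

E_n ∝ 1/L², so the energy scales by 1/3.72² = 0.0723.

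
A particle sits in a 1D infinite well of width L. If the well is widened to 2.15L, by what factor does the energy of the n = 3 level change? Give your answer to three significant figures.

E_n ∝ 1/L², so the energy scales by 1/2.15² = 0.216.

0.216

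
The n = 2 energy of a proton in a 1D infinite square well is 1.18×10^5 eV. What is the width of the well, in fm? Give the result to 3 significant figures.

From E_n = n²h²/(8m_pL²), L = n·h/√(8m_pE_n).
E_2 = 1.18×10^5 eV = 1.890×10^-14 J, so L = 2·6.626×10^-34/√(8·1.673×10^-27·1.890×10^-14) = 8.33×10^-14 m = 83.3 fm.

L = 83.3 fm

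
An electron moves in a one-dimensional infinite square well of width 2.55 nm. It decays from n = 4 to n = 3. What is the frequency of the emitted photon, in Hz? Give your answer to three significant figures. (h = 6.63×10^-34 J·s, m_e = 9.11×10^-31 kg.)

E_1 = h²/(8m_eL²) = 9.276×10^-21 J and ΔE = (4² − 3²)E_1 = 6.493×10^-20 J.
f = ΔE/h = 6.493×10^-20/6.63×10^-34 = 9.79×10^13 Hz.

f = 9.79×10^13 Hz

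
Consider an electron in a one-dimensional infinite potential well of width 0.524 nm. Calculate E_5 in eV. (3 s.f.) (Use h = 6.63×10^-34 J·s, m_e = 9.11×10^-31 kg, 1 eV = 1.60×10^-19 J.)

For an infinite well E_n = n²h²/(8m_eL²), so E_1 = h²/(8m_eL²) = (6.63×10^-34)²/(8·9.11×10^-31·(5.24×10^-10 m)²) = 2.197×10^-19 J.
Then E_5 = 5²·E_1 = 25·2.197×10^-19 J = 5.493×10^-18 J.
Converting, E_5 = 5.493×10^-18 J / (1.60×10^-19 J/eV) = 34.3 eV.

E_5 = 34.3 eV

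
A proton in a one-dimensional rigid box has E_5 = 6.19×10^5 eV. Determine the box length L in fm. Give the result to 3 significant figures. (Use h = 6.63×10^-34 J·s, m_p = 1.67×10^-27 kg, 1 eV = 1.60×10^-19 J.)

From E_n = n²h²/(8m_pL²), L = n·h/√(8m_pE_n).
E_5 = 6.19×10^5 eV = 9.904×10^-14 J, so L = 5·6.63×10^-34/√(8·1.67×10^-27·9.904×10^-14) = 9.11×10^-14 m = 91.1 fm.

L = 91.1 fm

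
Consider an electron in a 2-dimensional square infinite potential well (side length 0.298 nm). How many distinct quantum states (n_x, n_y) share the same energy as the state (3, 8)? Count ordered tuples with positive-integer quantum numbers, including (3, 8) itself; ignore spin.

degeneracy = 2

The level has n_x² + n_y² = 73. The ordered positive-integer solutions are (3, 8), (8, 3).
That gives 2 states.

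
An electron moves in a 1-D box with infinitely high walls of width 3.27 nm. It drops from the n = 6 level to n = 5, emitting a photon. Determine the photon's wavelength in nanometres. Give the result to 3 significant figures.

λ = 3.21×10^3 nm

E_1 = h²/(8m_eL²) = 5.634×10^-21 J, so ΔE = (6² − 5²)E_1 = 6.197×10^-20 J.
λ = hc/ΔE = (6.626×10^-34·2.998×10^8)/6.197×10^-20 = 3.21×10^-6 m = 3.21×10^3 nm.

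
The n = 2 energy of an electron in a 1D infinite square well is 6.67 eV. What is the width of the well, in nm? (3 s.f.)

L = 0.475 nm

From E_n = n²h²/(8m_eL²), L = n·h/√(8m_eE_n).
E_2 = 6.67 eV = 1.069×10^-18 J, so L = 2·6.626×10^-34/√(8·9.109×10^-31·1.069×10^-18) = 4.75×10^-10 m = 0.475 nm.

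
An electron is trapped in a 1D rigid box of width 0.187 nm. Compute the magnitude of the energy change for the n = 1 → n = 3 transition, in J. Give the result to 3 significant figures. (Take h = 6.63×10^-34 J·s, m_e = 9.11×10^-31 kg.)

E_1 = h²/(8m_eL²) = 1.725×10^-18 J.
|ΔE| = |1² − 3²|·E_1 = 8·1.725×10^-18 J = 1.38×10^-17 J.

|ΔE| = 1.38×10^-17 J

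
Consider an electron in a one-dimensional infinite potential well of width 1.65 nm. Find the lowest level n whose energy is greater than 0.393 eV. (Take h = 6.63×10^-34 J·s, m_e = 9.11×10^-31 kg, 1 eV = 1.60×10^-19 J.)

E_1 = h²/(8m_eL²) = 2.215×10^-20 J = 0.1384 eV.
Need n² > 0.393/0.1384 = 2.840, i.e. n > 1.685.
The smallest integer satisfying this is n = 2.

n = 2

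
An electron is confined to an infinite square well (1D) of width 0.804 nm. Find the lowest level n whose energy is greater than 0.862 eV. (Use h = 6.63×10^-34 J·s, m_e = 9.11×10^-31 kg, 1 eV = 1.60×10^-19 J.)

E_1 = h²/(8m_eL²) = 9.331×10^-20 J = 0.5832 eV.
Need n² > 0.862/0.5832 = 1.478, i.e. n > 1.216.
The smallest integer satisfying this is n = 2.

n = 2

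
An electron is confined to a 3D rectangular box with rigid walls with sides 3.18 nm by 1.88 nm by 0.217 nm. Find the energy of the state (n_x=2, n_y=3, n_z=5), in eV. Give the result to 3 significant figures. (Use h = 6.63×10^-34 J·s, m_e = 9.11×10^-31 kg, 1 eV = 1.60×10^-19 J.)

E = 201 eV

For a 3D rectangular well E = (h²/8m_e)·Σ n_i²/L_i² = (6.63×10^-34)²/(8·9.11×10^-31) · [2²/(3.18 nm)² + 3²/(1.88 nm)² + 5²/(0.217 nm)²].
Evaluating gives E = 3.220×10^-17 J = 201 eV.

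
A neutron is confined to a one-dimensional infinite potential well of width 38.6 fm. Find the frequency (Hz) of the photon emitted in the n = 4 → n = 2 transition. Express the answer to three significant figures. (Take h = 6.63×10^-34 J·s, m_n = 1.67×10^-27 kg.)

f = 4.00×10^20 Hz

E_1 = h²/(8m_nL²) = 2.208×10^-14 J and ΔE = (4² − 2²)E_1 = 2.650×10^-13 J.
f = ΔE/h = 2.650×10^-13/6.63×10^-34 = 4.00×10^20 Hz.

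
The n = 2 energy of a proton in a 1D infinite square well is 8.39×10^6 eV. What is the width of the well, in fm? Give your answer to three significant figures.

L = 9.88 fm

From E_n = n²h²/(8m_pL²), L = n·h/√(8m_pE_n).
E_2 = 8.39×10^6 eV = 1.344×10^-12 J, so L = 2·6.626×10^-34/√(8·1.673×10^-27·1.344×10^-12) = 9.88×10^-15 m = 9.88 fm.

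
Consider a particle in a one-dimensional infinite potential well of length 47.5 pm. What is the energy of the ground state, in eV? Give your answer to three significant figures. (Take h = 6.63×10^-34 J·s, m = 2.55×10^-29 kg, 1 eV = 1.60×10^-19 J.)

For an infinite well E_n = n²h²/(8mL²), so E_1 = h²/(8mL²) = (6.63×10^-34)²/(8·2.55×10^-29·(4.75×10^-11 m)²) = 9.550×10^-19 J.
Converting, E_1 = 9.550×10^-19 J / (1.60×10^-19 J/eV) = 5.97 eV.

E_1 = 5.97 eV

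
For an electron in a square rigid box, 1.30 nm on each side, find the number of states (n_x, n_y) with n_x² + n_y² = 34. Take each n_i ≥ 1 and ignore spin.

degeneracy = 2

The level has n_x² + n_y² = 34. The ordered positive-integer solutions are (3, 5), (5, 3).
That gives 2 states.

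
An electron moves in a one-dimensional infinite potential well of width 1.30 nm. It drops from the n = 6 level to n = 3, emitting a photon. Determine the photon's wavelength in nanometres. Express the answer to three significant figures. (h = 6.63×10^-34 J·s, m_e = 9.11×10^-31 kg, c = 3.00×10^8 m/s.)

λ = 206 nm

E_1 = h²/(8m_eL²) = 3.569×10^-20 J, so ΔE = (6² − 3²)E_1 = 9.636×10^-19 J.
λ = hc/ΔE = (6.63×10^-34·3.00×10^8)/9.636×10^-19 = 2.06×10^-7 m = 206 nm.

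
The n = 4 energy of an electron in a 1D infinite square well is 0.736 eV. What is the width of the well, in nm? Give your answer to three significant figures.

From E_n = n²h²/(8m_eL²), L = n·h/√(8m_eE_n).
E_4 = 0.736 eV = 1.179×10^-19 J, so L = 4·6.626×10^-34/√(8·9.109×10^-31·1.179×10^-19) = 2.86×10^-9 m = 2.86 nm.

L = 2.86 nm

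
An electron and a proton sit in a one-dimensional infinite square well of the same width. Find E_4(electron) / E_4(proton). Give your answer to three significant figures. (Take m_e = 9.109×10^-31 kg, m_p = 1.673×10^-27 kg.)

1.84×10^3

E_n ∝ 1/m at fixed n and L, so the ratio is m_p/m_e = 1.673×10^-27/9.109×10^-31 = 1.84×10^3.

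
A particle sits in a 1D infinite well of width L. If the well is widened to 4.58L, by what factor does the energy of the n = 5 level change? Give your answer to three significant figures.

0.0477

E_n ∝ 1/L², so the energy scales by 1/4.58² = 0.0477.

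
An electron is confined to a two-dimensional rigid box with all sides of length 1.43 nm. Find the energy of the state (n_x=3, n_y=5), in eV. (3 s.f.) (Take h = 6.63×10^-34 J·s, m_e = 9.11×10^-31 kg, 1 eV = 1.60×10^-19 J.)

For a 2D rectangular well E = (h²/8m_e)·Σ n_i²/L_i² = (6.63×10^-34)²/(8·9.11×10^-31) · [3²/(1.43 nm)² + 5²/(1.43 nm)²].
Evaluating gives E = 1.003×10^-18 J = 6.27 eV.

E = 6.27 eV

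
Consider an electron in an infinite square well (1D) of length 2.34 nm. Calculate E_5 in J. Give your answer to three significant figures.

E_5 = 2.75×10^-19 J

For an infinite well E_n = n²h²/(8m_eL²), so E_1 = h²/(8m_eL²) = (6.626×10^-34)²/(8·9.109×10^-31·(2.34×10^-9 m)²) = 1.100×10^-20 J.
Then E_5 = 5²·E_1 = 25·1.100×10^-20 J = 2.75×10^-19 J.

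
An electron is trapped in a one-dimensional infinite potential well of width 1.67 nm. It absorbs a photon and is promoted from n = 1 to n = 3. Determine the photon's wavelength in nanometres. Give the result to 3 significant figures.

E_1 = h²/(8m_eL²) = 2.160×10^-20 J, so ΔE = (3² − 1²)E_1 = 1.728×10^-19 J.
λ = hc/ΔE = (6.626×10^-34·2.998×10^8)/1.728×10^-19 = 1.15×10^-6 m = 1.15×10^3 nm.

λ = 1.15×10^3 nm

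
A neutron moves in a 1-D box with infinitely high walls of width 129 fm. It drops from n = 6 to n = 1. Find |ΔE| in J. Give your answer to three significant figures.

E_1 = h²/(8m_nL²) = 1.969×10^-15 J.
|ΔE| = |6² − 1²|·E_1 = 35·1.969×10^-15 J = 6.89×10^-14 J.

|ΔE| = 6.89×10^-14 J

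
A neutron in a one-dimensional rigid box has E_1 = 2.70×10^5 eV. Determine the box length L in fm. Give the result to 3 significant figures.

From E_n = n²h²/(8m_nL²), L = n·h/√(8m_nE_n).
E_1 = 2.70×10^5 eV = 4.325×10^-14 J, so L = 1·6.626×10^-34/√(8·1.675×10^-27·4.325×10^-14) = 2.75×10^-14 m = 27.5 fm.

L = 27.5 fm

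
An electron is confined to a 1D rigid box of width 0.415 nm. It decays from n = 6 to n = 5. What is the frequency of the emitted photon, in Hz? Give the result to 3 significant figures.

f = 5.81×10^15 Hz

E_1 = h²/(8m_eL²) = 3.498×10^-19 J and ΔE = (6² − 5²)E_1 = 3.848×10^-18 J.
f = ΔE/h = 3.848×10^-18/6.626×10^-34 = 5.81×10^15 Hz.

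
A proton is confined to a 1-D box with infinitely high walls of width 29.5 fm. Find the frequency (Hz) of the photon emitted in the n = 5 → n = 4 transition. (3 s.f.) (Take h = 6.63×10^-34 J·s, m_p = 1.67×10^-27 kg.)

f = 5.13×10^20 Hz

E_1 = h²/(8m_pL²) = 3.781×10^-14 J and ΔE = (5² − 4²)E_1 = 3.403×10^-13 J.
f = ΔE/h = 3.403×10^-13/6.63×10^-34 = 5.13×10^20 Hz.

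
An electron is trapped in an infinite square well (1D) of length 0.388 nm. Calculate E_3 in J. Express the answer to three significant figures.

For an infinite well E_n = n²h²/(8m_eL²), so E_1 = h²/(8m_eL²) = (6.626×10^-34)²/(8·9.109×10^-31·(3.88×10^-10 m)²) = 4.002×10^-19 J.
Then E_3 = 3²·E_1 = 9·4.002×10^-19 J = 3.60×10^-18 J.

E_3 = 3.60×10^-18 J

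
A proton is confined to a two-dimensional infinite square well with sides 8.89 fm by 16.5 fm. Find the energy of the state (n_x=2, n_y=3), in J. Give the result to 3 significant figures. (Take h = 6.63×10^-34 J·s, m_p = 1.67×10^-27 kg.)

For a 2D rectangular well E = (h²/8m_p)·Σ n_i²/L_i² = (6.63×10^-34)²/(8·1.67×10^-27) · [2²/(8.89 fm)² + 3²/(16.5 fm)²].
Evaluating gives E = 2.75×10^-12 J.

E = 2.75×10^-12 J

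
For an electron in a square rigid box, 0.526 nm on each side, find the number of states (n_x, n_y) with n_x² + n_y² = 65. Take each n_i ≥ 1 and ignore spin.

The level has n_x² + n_y² = 65. The ordered positive-integer solutions are (1, 8), (4, 7), (7, 4), (8, 1).
That gives 4 states.

degeneracy = 4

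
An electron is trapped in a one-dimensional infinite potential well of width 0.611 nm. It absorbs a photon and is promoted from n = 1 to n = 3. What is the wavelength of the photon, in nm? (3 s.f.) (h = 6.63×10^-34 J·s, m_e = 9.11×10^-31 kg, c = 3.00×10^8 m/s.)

E_1 = h²/(8m_eL²) = 1.616×10^-19 J, so ΔE = (3² − 1²)E_1 = 1.293×10^-18 J.
λ = hc/ΔE = (6.63×10^-34·3.00×10^8)/1.293×10^-18 = 1.54×10^-7 m = 154 nm.

λ = 154 nm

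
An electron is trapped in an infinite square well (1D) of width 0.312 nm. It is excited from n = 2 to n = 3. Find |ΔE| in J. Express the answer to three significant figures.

E_1 = h²/(8m_eL²) = 6.189×10^-19 J.
|ΔE| = |2² − 3²|·E_1 = 5·6.189×10^-19 J = 3.09×10^-18 J.

|ΔE| = 3.09×10^-18 J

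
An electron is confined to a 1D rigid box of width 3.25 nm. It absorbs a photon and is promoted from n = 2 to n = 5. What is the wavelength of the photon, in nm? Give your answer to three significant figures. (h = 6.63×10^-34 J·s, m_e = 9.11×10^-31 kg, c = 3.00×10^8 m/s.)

E_1 = h²/(8m_eL²) = 5.710×10^-21 J, so ΔE = (5² − 2²)E_1 = 1.199×10^-19 J.
λ = hc/ΔE = (6.63×10^-34·3.00×10^8)/1.199×10^-19 = 1.66×10^-6 m = 1.66×10^3 nm.

λ = 1.66×10^3 nm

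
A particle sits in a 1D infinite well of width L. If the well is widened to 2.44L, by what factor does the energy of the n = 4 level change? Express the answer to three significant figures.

E_n ∝ 1/L², so the energy scales by 1/2.44² = 0.168.

0.168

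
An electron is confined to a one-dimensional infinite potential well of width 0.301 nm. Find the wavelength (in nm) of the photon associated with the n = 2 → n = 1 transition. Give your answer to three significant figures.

E_1 = h²/(8m_eL²) = 6.650×10^-19 J, so ΔE = (2² − 1²)E_1 = 1.995×10^-18 J.
λ = hc/ΔE = (6.626×10^-34·2.998×10^8)/1.995×10^-18 = 9.96×10^-8 m = 99.6 nm.

λ = 99.6 nm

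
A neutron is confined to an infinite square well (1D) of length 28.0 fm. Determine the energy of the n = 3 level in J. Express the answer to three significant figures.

For an infinite well E_n = n²h²/(8m_nL²), so E_1 = h²/(8m_nL²) = (6.626×10^-34)²/(8·1.675×10^-27·(2.80×10^-14 m)²) = 4.179×10^-14 J.
Then E_3 = 3²·E_1 = 9·4.179×10^-14 J = 3.76×10^-13 J.

E_3 = 3.76×10^-13 J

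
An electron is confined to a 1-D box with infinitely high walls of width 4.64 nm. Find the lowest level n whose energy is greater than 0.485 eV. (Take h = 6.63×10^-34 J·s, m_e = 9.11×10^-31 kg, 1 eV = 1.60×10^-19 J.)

E_1 = h²/(8m_eL²) = 2.801×10^-21 J = 0.01751 eV.
Need n² > 0.485/0.01751 = 27.70, i.e. n > 5.263.
The smallest integer satisfying this is n = 6.

n = 6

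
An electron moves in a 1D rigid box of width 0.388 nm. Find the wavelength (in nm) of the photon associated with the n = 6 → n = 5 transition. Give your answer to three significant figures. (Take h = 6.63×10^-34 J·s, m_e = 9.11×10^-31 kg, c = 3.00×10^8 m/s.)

E_1 = h²/(8m_eL²) = 4.006×10^-19 J, so ΔE = (6² − 5²)E_1 = 4.407×10^-18 J.
λ = hc/ΔE = (6.63×10^-34·3.00×10^8)/4.407×10^-18 = 4.51×10^-8 m = 45.1 nm.

λ = 45.1 nm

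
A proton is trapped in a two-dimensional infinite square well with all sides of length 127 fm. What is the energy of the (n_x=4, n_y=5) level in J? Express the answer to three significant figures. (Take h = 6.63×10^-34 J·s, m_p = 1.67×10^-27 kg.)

For a 2D rectangular well E = (h²/8m_p)·Σ n_i²/L_i² = (6.63×10^-34)²/(8·1.67×10^-27) · [4²/(127 fm)² + 5²/(127 fm)²].
Evaluating gives E = 8.36×10^-14 J.

E = 8.36×10^-14 J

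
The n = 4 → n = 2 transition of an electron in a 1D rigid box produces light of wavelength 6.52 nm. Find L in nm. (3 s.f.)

L = 0.154 nm

The photon carries ΔE = hc/λ = 6.626×10^-34·2.998×10^8/6.52×10^-9 m = 3.047×10^-17 J.
Since ΔE = (4² − 2²)E_1, E_1 = 2.539×10^-18 J, and L = h/√(8m_eE_1) = 1.54×10^-10 m = 0.154 nm.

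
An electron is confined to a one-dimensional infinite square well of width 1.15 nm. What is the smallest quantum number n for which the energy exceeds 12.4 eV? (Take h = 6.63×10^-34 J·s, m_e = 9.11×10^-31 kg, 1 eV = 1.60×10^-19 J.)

n = 7

E_1 = h²/(8m_eL²) = 4.561×10^-20 J = 0.2851 eV.
Need n² > 12.4/0.2851 = 43.49, i.e. n > 6.595.
The smallest integer satisfying this is n = 7.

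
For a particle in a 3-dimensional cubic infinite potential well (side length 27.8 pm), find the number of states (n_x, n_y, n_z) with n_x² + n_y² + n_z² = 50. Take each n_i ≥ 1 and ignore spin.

degeneracy = 6

The level has n_x² + n_y² + n_z² = 50. The ordered positive-integer solutions are (3, 4, 5), (3, 5, 4), (4, 3, 5), (4, 5, 3), (5, 3, 4), (5, 4, 3).
That gives 6 states.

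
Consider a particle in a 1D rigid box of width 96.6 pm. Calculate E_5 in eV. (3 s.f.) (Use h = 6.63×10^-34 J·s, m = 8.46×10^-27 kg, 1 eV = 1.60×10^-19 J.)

E_5 = 0.109 eV

For an infinite well E_n = n²h²/(8mL²), so E_1 = h²/(8mL²) = (6.63×10^-34)²/(8·8.46×10^-27·(9.66×10^-11 m)²) = 6.960×10^-22 J.
Then E_5 = 5²·E_1 = 25·6.960×10^-22 J = 1.740×10^-20 J.
Converting, E_5 = 1.740×10^-20 J / (1.60×10^-19 J/eV) = 0.109 eV.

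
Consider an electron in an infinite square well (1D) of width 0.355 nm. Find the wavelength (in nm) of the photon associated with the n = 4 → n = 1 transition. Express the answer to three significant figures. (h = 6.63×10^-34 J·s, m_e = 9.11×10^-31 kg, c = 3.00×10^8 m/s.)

E_1 = h²/(8m_eL²) = 4.786×10^-19 J, so ΔE = (4² − 1²)E_1 = 7.179×10^-18 J.
λ = hc/ΔE = (6.63×10^-34·3.00×10^8)/7.179×10^-18 = 2.77×10^-8 m = 27.7 nm.

λ = 27.7 nm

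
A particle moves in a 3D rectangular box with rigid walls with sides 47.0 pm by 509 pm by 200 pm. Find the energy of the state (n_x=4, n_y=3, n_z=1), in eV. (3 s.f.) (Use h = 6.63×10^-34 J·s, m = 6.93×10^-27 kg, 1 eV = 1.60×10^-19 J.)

For a 3D rectangular well E = (h²/8m)·Σ n_i²/L_i² = (6.63×10^-34)²/(8·6.93×10^-27) · [4²/(47.0 pm)² + 3²/(509 pm)² + 1²/(200 pm)²].
Evaluating gives E = 5.790×10^-20 J = 0.362 eV.

E = 0.362 eV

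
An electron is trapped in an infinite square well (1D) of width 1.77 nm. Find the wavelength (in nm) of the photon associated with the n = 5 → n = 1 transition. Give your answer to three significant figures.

λ = 430 nm

E_1 = h²/(8m_eL²) = 1.923×10^-20 J, so ΔE = (5² − 1²)E_1 = 4.615×10^-19 J.
λ = hc/ΔE = (6.626×10^-34·2.998×10^8)/4.615×10^-19 = 4.30×10^-7 m = 430 nm.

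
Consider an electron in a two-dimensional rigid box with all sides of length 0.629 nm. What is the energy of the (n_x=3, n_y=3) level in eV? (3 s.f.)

E = 17.1 eV

For a 2D rectangular well E = (h²/8m_e)·Σ n_i²/L_i² = (6.626×10^-34)²/(8·9.109×10^-31) · [3²/(0.629 nm)² + 3²/(0.629 nm)²].
Evaluating gives E = 2.741×10^-18 J = 17.1 eV.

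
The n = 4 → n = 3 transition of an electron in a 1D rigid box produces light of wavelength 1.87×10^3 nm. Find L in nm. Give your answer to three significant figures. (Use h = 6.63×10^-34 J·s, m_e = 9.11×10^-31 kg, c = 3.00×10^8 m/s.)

L = 1.99 nm

The photon carries ΔE = hc/λ = 6.63×10^-34·3.00×10^8/1.87×10^-6 m = 1.064×10^-19 J.
Since ΔE = (4² − 3²)E_1, E_1 = 1.520×10^-20 J, and L = h/√(8m_eE_1) = 1.99×10^-9 m = 1.99 nm.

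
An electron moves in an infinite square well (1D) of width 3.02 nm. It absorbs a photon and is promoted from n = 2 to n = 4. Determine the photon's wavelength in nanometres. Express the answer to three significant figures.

E_1 = h²/(8m_eL²) = 6.606×10^-21 J, so ΔE = (4² − 2²)E_1 = 7.927×10^-20 J.
λ = hc/ΔE = (6.626×10^-34·2.998×10^8)/7.927×10^-20 = 2.51×10^-6 m = 2.51×10^3 nm.

λ = 2.51×10^3 nm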